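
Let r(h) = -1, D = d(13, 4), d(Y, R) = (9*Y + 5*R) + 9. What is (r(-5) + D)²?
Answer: 21025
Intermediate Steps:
d(Y, R) = 9 + 5*R + 9*Y (d(Y, R) = (5*R + 9*Y) + 9 = 9 + 5*R + 9*Y)
D = 146 (D = 9 + 5*4 + 9*13 = 9 + 20 + 117 = 146)
(r(-5) + D)² = (-1 + 146)² = 145² = 21025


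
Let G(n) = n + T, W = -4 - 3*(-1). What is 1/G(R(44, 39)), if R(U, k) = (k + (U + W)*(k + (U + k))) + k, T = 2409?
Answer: 1/7733 ≈ 0.00012932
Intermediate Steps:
W = -1 (W = -4 - 1*(-3) = -4 + 3 = -1)
R(U, k) = 2*k + (-1 + U)*(U + 2*k) (R(U, k) = (k + (U - 1)*(k + (U + k))) + k = (k + (-1 + U)*(U + 2*k)) + k = 2*k + (-1 + U)*(U + 2*k))
G(n) = 2409 + n (G(n) = n + 2409 = 2409 + n)
1/G(R(44, 39)) = 1/(2409 + 44*(-1 + 44 + 2*39)) = 1/(2409 + 44*(-1 + 44 + 78)) = 1/(2409 + 44*121) = 1/(2409 + 5324) = 1/7733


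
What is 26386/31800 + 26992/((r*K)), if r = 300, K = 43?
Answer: 79915/27348 ≈ 2.9221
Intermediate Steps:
26386/31800 + 26992/((r*K)) = 26386/31800 + 26992/((300*43)) = 26386*(1/31800) + 26992/12900 = 13193/15900 + 26992*(1/12900) = 13193/15900 + 6748/3225 = 79915/27348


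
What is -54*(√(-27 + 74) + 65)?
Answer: -3510 - 54*√47 ≈ -3880.2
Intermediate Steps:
-54*(√(-27 + 74) + 65) = -54*(√47 + 65) = -54*(65 + √47) = -3510 - 54*√47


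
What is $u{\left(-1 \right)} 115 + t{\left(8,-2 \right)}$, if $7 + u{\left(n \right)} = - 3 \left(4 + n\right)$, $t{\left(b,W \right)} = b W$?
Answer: $-1856$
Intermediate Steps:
$t{\left(b,W \right)} = W b$
$u{\left(n \right)} = -19 - 3 n$ ($u{\left(n \right)} = -7 - 3 \left(4 + n\right) = -7 - \left(12 + 3 n\right) = -19 - 3 n$)
$u{\left(-1 \right)} 115 + t{\left(8,-2 \right)} = \left(-19 - -3\right) 115 - 16 = \left(-19 + 3\right) 115 - 16 = \left(-16\right) 115 - 16 = -1840 - 16 = -1856$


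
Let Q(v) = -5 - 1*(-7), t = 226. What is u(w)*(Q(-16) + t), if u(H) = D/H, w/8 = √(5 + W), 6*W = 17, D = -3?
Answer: -171*√282/94 ≈ -30.549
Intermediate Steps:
W = 17/6 (W = (⅙)*17 = 17/6 ≈ 2.8333)
w = 4*√282/3 (w = 8*√(5 + 17/6) = 8*√(47/6) = 8*(√282/6) = 4*√282/3 ≈ 22.390)
u(H) = -3/H
Q(v) = 2 (Q(v) = -5 + 7 = 2)
u(w)*(Q(-16) + t) = (-3*√282/376)*(2 + 226) = -3*√282/376*228 = -171*√282/94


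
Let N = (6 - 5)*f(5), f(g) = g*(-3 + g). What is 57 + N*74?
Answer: 797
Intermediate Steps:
N = 10 (N = (6 - 5)*(5*(-3 + 5)) = 1*(5*2) = 1*10 = 10)
57 + N*74 = 57 + 10*74 = 57 + 740 = 797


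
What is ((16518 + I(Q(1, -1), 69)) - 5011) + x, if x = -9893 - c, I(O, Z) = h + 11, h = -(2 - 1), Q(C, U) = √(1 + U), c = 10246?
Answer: -8622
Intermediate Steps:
h = -1 (h = -1*1 = -1)
I(O, Z) = 10 (I(O, Z) = -1 + 11 = 10)
x = -20139 (x = -9893 - 1*10246 = -9893 - 10246 = -20139)
((16518 + I(Q(1, -1), 69)) - 5011) + x = ((16518 + 10) - 5011) - 20139 = (16528 - 5011) - 20139 = 11517 - 20139 = -8622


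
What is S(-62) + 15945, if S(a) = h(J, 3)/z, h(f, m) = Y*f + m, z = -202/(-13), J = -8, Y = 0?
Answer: 3220929/202 ≈ 15945.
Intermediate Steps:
z = 202/13 (z = -202*(-1/13) = 202/13 ≈ 15.538)
h(f, m) = m (h(f, m) = 0*f + m = 0 + m = m)
S(a) = 39/202 (S(a) = 3/(202/13) = 3*(13/202) = 39/202)
S(-62) + 15945 = 39/202 + 15945 = 3220929/202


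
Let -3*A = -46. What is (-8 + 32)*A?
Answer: 368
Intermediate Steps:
A = 46/3 (A = -1/3*(-46) = 46/3 ≈ 15.333)
(-8 + 32)*A = (-8 + 32)*(46/3) = 24*(46/3) = 368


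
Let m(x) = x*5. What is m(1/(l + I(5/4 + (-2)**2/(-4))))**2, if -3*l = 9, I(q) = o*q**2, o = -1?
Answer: 6400/2401 ≈ 2.6656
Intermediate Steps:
I(q) = -q**2
l = -3 (l = -1/3*9 = -3)
m(x) = 5*x
m(1/(l + I(5/4 + (-2)**2/(-4))))**2 = (5/(-3 - (5/4 + (-2)**2/(-4))**2))**2 = (5/(-3 - (5*(1/4) + 4*(-1/4))**2))**2 = (5/(-3 - (5/4 - 1)**2))**2 = (5/(-3 - (1/4)**2))**2 = (5/(-3 - 1*1/16))**2 = (5/(-3 - 1/16))**2 = (5/(-49/16))**2 = (5*(-16/49))**2 = (-80/49)**2 = 6400/2401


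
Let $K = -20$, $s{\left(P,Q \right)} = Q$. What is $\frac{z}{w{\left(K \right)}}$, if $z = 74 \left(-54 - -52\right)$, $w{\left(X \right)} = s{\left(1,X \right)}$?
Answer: $\frac{37}{5} \approx 7.4$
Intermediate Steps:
$w{\left(X \right)} = X$
$z = -148$ ($z = 74 \left(-54 + 52\right) = 74 \left(-2\right) = -148$)
$\frac{z}{w{\left(K \right)}} = - \frac{148}{-20} = \left(-148\right) \left(- \frac{1}{20}\right) = \frac{37}{5}$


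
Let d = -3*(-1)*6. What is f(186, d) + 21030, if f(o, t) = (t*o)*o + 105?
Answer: 643863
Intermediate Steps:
d = 18 (d = 3*6 = 18)
f(o, t) = 105 + t*o² (f(o, t) = (o*t)*o + 105 = t*o² + 105 = 105 + t*o²)
f(186, d) + 21030 = (105 + 18*186²) + 21030 = (105 + 18*34596) + 21030 = (105 + 622728) + 21030 = 622833 + 21030 = 643863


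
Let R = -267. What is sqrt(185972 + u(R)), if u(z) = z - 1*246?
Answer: sqrt(185459) ≈ 430.65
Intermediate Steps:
u(z) = -246 + z (u(z) = z - 246 = -246 + z)
sqrt(185972 + u(R)) = sqrt(185972 + (-246 - 267)) = sqrt(185972 - 513) = sqrt(185459)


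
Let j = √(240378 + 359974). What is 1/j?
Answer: √37522/150088 ≈ 0.0012906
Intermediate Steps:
j = 4*√37522 (j = √600352 = 4*√37522 ≈ 774.82)
1/j = 1/(4*√37522) = √37522/150088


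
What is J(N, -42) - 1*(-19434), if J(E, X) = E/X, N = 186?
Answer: 136007/7 ≈ 19430.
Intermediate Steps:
J(N, -42) - 1*(-19434) = 186/(-42) - 1*(-19434) = 186*(-1/42) + 19434 = -31/7 + 19434 = 136007/7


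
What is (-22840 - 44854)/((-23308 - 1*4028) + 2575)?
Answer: 6154/2251 ≈ 2.7339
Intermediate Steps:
(-22840 - 44854)/((-23308 - 1*4028) + 2575) = -67694/((-23308 - 4028) + 2575) = -67694/(-27336 + 2575) = -67694/(-24761) = -67694*(-1/24761) = 6154/2251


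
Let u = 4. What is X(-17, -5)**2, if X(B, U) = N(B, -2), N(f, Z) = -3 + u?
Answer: 1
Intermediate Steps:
N(f, Z) = 1 (N(f, Z) = -3 + 4 = 1)
X(B, U) = 1
X(-17, -5)**2 = 1**2 = 1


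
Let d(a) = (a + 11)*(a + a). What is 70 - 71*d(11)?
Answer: -34294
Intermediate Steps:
d(a) = 2*a*(11 + a) (d(a) = (11 + a)*(2*a) = 2*a*(11 + a))
70 - 71*d(11) = 70 - 142*11*(11 + 11) = 70 - 142*11*22 = 70 - 71*484 = 70 - 34364 = -34294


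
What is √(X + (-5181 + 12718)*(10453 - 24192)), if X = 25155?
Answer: 2*I*√25881422 ≈ 10175.0*I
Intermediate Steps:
√(X + (-5181 + 12718)*(10453 - 24192)) = √(25155 + (-5181 + 12718)*(10453 - 24192)) = √(25155 + 7537*(-13739)) = √(25155 - 103550843) = √(-103525688) = 2*I*√25881422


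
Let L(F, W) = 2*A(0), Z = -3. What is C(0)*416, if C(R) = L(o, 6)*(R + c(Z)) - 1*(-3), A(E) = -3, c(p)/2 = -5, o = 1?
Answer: 26208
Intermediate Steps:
c(p) = -10 (c(p) = 2*(-5) = -10)
L(F, W) = -6 (L(F, W) = 2*(-3) = -6)
C(R) = 63 - 6*R (C(R) = -6*(R - 10) - 1*(-3) = -6*(-10 + R) + 3 = (60 - 6*R) + 3 = 63 - 6*R)
C(0)*416 = (63 - 6*0)*416 = (63 + 0)*416 = 63*416 = 26208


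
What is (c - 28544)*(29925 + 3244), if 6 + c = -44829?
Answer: -2433908051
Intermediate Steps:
c = -44835 (c = -6 - 44829 = -44835)
(c - 28544)*(29925 + 3244) = (-44835 - 28544)*(29925 + 3244) = -73379*33169 = -2433908051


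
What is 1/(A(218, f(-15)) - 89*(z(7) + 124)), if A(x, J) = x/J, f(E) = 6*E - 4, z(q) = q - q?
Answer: -47/518801 ≈ -9.0593e-5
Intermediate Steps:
z(q) = 0
f(E) = -4 + 6*E
1/(A(218, f(-15)) - 89*(z(7) + 124)) = 1/(218/(-4 + 6*(-15)) - 89*(0 + 124)) = 1/(218/(-4 - 90) - 89*124) = 1/(218/(-94) - 11036) = 1/(218*(-1/94) - 11036) = 1/(-109/47 - 11036) = 1/(-518801/47) = -47/518801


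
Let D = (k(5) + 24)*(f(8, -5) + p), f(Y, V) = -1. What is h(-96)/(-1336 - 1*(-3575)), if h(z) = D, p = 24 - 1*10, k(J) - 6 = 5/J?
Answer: 403/2239 ≈ 0.17999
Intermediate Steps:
k(J) = 6 + 5/J
p = 14 (p = 24 - 10 = 14)
D = 403 (D = ((6 + 5/5) + 24)*(-1 + 14) = ((6 + 5*(⅕)) + 24)*13 = ((6 + 1) + 24)*13 = (7 + 24)*13 = 31*13 = 403)
h(z) = 403
h(-96)/(-1336 - 1*(-3575)) = 403/(-1336 - 1*(-3575)) = 403/(-1336 + 3575) = 403/2239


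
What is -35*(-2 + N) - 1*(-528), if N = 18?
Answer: -32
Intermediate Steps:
-35*(-2 + N) - 1*(-528) = -35*(-2 + 18) - 1*(-528) = -35*16 + 528 = -560 + 528 = -32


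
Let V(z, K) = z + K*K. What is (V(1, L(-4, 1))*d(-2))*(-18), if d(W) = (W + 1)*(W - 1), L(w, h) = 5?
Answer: -1404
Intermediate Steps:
V(z, K) = z + K²
d(W) = (1 + W)*(-1 + W)
(V(1, L(-4, 1))*d(-2))*(-18) = ((1 + 5²)*(-1 + (-2)²))*(-18) = ((1 + 25)*(-1 + 4))*(-18) = (26*3)*(-18) = 78*(-18) = -1404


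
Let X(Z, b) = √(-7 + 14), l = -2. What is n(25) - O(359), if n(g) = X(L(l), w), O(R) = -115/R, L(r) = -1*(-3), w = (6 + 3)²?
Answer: 115/359 + √7 ≈ 2.9661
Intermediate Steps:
w = 81 (w = 9² = 81)
L(r) = 3
X(Z, b) = √7
n(g) = √7
n(25) - O(359) = √7 - (-115)/359 = √7 - 1*(-115/359) = √7 + 115/359 = 115/359 + √7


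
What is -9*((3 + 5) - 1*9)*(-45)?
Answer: -405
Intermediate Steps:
-9*((3 + 5) - 1*9)*(-45) = -9*(8 - 9)*(-45) = -9*(-1)*(-45) = 9*(-45) = -405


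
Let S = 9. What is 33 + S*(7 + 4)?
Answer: 132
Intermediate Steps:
33 + S*(7 + 4) = 33 + 9*(7 + 4) = 33 + 9*11 = 33 + 99 = 132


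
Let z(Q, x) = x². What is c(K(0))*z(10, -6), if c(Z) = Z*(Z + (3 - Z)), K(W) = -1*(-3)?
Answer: 324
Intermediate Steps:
K(W) = 3
c(Z) = 3*Z (c(Z) = Z*3 = 3*Z)
c(K(0))*z(10, -6) = (3*3)*(-6)² = 9*36 = 324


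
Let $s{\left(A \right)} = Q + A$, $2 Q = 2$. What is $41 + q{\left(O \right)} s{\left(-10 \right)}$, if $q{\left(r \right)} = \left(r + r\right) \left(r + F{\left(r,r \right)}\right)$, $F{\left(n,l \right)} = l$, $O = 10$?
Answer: $-3559$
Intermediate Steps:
$Q = 1$ ($Q = \frac{1}{2} \cdot 2 = 1$)
$q{\left(r \right)} = 4 r^{2}$ ($q{\left(r \right)} = \left(r + r\right) \left(r + r\right) = 2 r 2 r = 4 r^{2}$)
$s{\left(A \right)} = 1 + A$
$41 + q{\left(O \right)} s{\left(-10 \right)} = 41 + 4 \cdot 10^{2} \left(1 - 10\right) = 41 + 4 \cdot 100 \left(-9\right) = 41 + 400 \left(-9\right) = 41 - 3600 = -3559$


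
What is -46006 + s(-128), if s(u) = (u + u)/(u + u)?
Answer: -46005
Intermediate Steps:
s(u) = 1 (s(u) = (2*u)/((2*u)) = (2*u)*(1/(2*u)) = 1)
-46006 + s(-128) = -46006 + 1 = -46005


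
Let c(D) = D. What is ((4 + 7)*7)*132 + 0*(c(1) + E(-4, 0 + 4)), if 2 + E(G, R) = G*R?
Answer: 10164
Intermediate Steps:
E(G, R) = -2 + G*R
((4 + 7)*7)*132 + 0*(c(1) + E(-4, 0 + 4)) = ((4 + 7)*7)*132 + 0*(1 + (-2 - 4*(0 + 4))) = (11*7)*132 + 0*(1 + (-2 - 4*4)) = 77*132 + 0*(1 + (-2 - 16)) = 10164 + 0*(1 - 18) = 10164 + 0*(-17) = 10164 + 0 = 10164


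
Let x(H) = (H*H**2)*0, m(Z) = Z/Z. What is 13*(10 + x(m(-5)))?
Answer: 130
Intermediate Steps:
m(Z) = 1
x(H) = 0 (x(H) = H**3*0 = 0)
13*(10 + x(m(-5))) = 13*(10 + 0) = 13*10 = 130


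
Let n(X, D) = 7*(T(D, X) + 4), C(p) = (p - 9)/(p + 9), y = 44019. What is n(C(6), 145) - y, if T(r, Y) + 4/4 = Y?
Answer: -219997/5 ≈ -43999.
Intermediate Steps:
T(r, Y) = -1 + Y
C(p) = (-9 + p)/(9 + p)
n(X, D) = 21 + 7*X (n(X, D) = 7*((-1 + X) + 4) = 7*(3 + X) = 21 + 7*X)
n(C(6), 145) - y = (21 + 7*((-9 + 6)/(9 + 6))) - 1*44019 = (21 + 7*(-3/15)) - 44019 = (21 + 7*((1/15)*(-3))) - 44019 = (21 + 7*(-1/5)) - 44019 = (21 - 7/5) - 44019 = 98/5 - 44019 = -219997/5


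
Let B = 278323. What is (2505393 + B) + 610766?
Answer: 3394482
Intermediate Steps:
(2505393 + B) + 610766 = (2505393 + 278323) + 610766 = 2783716 + 610766 = 3394482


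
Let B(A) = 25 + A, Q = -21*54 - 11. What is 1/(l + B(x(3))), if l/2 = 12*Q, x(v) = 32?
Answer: -1/27423 ≈ -3.6466e-5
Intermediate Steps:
Q = -1145 (Q = -1134 - 11 = -1145)
l = -27480 (l = 2*(12*(-1145)) = 2*(-13740) = -27480)
1/(l + B(x(3))) = 1/(-27480 + (25 + 32)) = 1/(-27480 + 57) = 1/(-27423) = -1/27423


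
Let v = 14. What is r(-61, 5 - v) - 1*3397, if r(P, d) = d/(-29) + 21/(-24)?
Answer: -788235/232 ≈ -3397.6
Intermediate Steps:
r(P, d) = -7/8 - d/29 (r(P, d) = d*(-1/29) + 21*(-1/24) = -d/29 - 7/8 = -7/8 - d/29)
r(-61, 5 - v) - 1*3397 = (-7/8 - (5 - 1*14)/29) - 1*3397 = (-7/8 - (5 - 14)/29) - 3397 = (-7/8 - 1/29*(-9)) - 3397 = (-7/8 + 9/29) - 3397 = -131/232 - 3397 = -788235/232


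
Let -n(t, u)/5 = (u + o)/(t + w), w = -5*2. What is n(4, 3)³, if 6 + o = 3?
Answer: 0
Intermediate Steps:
o = -3 (o = -6 + 3 = -3)
w = -10
n(t, u) = -5*(-3 + u)/(-10 + t) (n(t, u) = -5*(u - 3)/(t - 10) = -5*(-3 + u)/(-10 + t))
n(4, 3)³ = (5*(3 - 1*3)/(-10 + 4))³ = (5*(3 - 3)/(-6))³ = (5*(-⅙)*0)³ = 0³ = 0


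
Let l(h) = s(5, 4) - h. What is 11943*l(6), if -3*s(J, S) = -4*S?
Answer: -7962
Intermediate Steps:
s(J, S) = 4*S/3 (s(J, S) = -(-4)*S/3 = 4*S/3)
l(h) = 16/3 - h (l(h) = (4/3)*4 - h = 16/3 - h)
11943*l(6) = 11943*(16/3 - 1*6) = 11943*(16/3 - 6) = 11943*(-⅔) = -7962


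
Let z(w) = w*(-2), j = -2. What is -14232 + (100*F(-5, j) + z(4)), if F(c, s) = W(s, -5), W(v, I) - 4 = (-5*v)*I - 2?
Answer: -19040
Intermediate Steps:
z(w) = -2*w
W(v, I) = 2 - 5*I*v (W(v, I) = 4 + ((-5*v)*I - 2) = 4 + (-5*I*v - 2) = 4 + (-2 - 5*I*v) = 2 - 5*I*v)
F(c, s) = 2 + 25*s (F(c, s) = 2 - 5*(-5)*s = 2 + 25*s)
-14232 + (100*F(-5, j) + z(4)) = -14232 + (100*(2 + 25*(-2)) - 2*4) = -14232 + (100*(2 - 50) - 8) = -14232 + (100*(-48) - 8) = -14232 + (-4800 - 8) = -14232 - 4808 = -19040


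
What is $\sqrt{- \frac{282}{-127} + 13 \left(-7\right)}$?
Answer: $\frac{5 i \sqrt{57277}}{127} \approx 9.4223 i$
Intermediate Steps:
$\sqrt{- \frac{282}{-127} + 13 \left(-7\right)} = \sqrt{\left(-282\right) \left(- \frac{1}{127}\right) - 91} = \sqrt{\frac{282}{127} - 91} = \sqrt{- \frac{11275}{127}} = \frac{5 i \sqrt{57277}}{127}$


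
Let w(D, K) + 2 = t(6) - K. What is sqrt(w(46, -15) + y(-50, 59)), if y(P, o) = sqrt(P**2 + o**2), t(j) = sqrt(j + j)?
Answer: sqrt(13 + sqrt(5981) + 2*sqrt(3)) ≈ 9.6851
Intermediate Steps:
t(j) = sqrt(2)*sqrt(j) (t(j) = sqrt(2*j) = sqrt(2)*sqrt(j))
w(D, K) = -2 - K + 2*sqrt(3) (w(D, K) = -2 + (sqrt(2)*sqrt(6) - K) = -2 + (2*sqrt(3) - K) = -2 + (-K + 2*sqrt(3)) = -2 - K + 2*sqrt(3))
sqrt(w(46, -15) + y(-50, 59)) = sqrt((-2 - 1*(-15) + 2*sqrt(3)) + sqrt((-50)**2 + 59**2)) = sqrt((-2 + 15 + 2*sqrt(3)) + sqrt(2500 + 3481)) = sqrt((13 + 2*sqrt(3)) + sqrt(5981)) = sqrt(13 + sqrt(5981) + 2*sqrt(3))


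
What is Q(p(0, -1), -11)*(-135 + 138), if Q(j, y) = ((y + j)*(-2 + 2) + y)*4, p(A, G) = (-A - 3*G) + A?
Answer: -132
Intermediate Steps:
p(A, G) = -3*G
Q(j, y) = 4*y (Q(j, y) = ((j + y)*0 + y)*4 = (0 + y)*4 = y*4 = 4*y)
Q(p(0, -1), -11)*(-135 + 138) = (4*(-11))*(-135 + 138) = -44*3 = -132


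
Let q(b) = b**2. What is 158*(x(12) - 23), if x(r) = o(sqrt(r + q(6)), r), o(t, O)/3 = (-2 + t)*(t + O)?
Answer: 7742 + 18960*sqrt(3) ≈ 40582.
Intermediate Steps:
o(t, O) = 3*(-2 + t)*(O + t) (o(t, O) = 3*((-2 + t)*(t + O)) = 3*((-2 + t)*(O + t)) = 3*(-2 + t)*(O + t))
x(r) = 108 - 6*sqrt(36 + r) - 3*r + 3*r*sqrt(36 + r) (x(r) = -6*r - 6*sqrt(r + 6**2) + 3*(sqrt(r + 6**2))**2 + 3*r*sqrt(r + 6**2) = -6*r - 6*sqrt(r + 36) + 3*(sqrt(r + 36))**2 + 3*r*sqrt(r + 36) = -6*r - 6*sqrt(36 + r) + 3*(sqrt(36 + r))**2 + 3*r*sqrt(36 + r) = -6*r - 6*sqrt(36 + r) + 3*(36 + r) + 3*r*sqrt(36 + r) = -6*r - 6*sqrt(36 + r) + (108 + 3*r) + 3*r*sqrt(36 + r) = 108 - 6*sqrt(36 + r) - 3*r + 3*r*sqrt(36 + r))
158*(x(12) - 23) = 158*((108 - 6*sqrt(36 + 12) - 3*12 + 3*12*sqrt(36 + 12)) - 23) = 158*((108 - 24*sqrt(3) - 36 + 3*12*sqrt(48)) - 23) = 158*((108 - 24*sqrt(3) - 36 + 3*12*(4*sqrt(3))) - 23) = 158*((108 - 24*sqrt(3) - 36 + 144*sqrt(3)) - 23) = 158*((72 + 120*sqrt(3)) - 23) = 158*(49 + 120*sqrt(3)) = 7742 + 18960*sqrt(3)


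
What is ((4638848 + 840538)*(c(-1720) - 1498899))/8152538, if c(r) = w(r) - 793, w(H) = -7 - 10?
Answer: -4108742249337/4076269 ≈ -1.0080e+6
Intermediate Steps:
w(H) = -17
c(r) = -810 (c(r) = -17 - 793 = -810)
((4638848 + 840538)*(c(-1720) - 1498899))/8152538 = ((4638848 + 840538)*(-810 - 1498899))/8152538 = (5479386*(-1499709))*(1/8152538) = -8217484498674*1/8152538 = -4108742249337/4076269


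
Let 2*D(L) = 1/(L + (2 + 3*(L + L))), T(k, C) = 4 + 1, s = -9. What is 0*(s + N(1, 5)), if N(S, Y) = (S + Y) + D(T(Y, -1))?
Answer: 0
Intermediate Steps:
T(k, C) = 5
D(L) = 1/(2*(2 + 7*L)) (D(L) = 1/(2*(L + (2 + 3*(L + L)))) = 1/(2*(L + (2 + 3*(2*L)))) = 1/(2*(L + (2 + 6*L))) = 1/(2*(2 + 7*L)))
N(S, Y) = 1/74 + S + Y (N(S, Y) = (S + Y) + 1/(2*(2 + 7*5)) = (S + Y) + 1/(2*(2 + 35)) = (S + Y) + (½)/37 = (S + Y) + (½)*(1/37) = (S + Y) + 1/74 = 1/74 + S + Y)
0*(s + N(1, 5)) = 0*(-9 + (1/74 + 1 + 5)) = 0*(-9 + 445/74) = 0*(-221/74) = 0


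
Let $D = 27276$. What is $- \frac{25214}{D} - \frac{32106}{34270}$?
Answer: $- \frac{434951759}{233687130} \approx -1.8613$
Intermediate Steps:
$- \frac{25214}{D} - \frac{32106}{34270} = - \frac{25214}{27276} - \frac{32106}{34270} = \left(-25214\right) \frac{1}{27276} - \frac{16053}{17135} = - \frac{12607}{13638} - \frac{16053}{17135} = - \frac{434951759}{233687130}$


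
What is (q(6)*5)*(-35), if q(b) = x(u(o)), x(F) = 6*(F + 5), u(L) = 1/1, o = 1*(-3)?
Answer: -6300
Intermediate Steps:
o = -3
u(L) = 1
x(F) = 30 + 6*F (x(F) = 6*(5 + F) = 30 + 6*F)
q(b) = 36 (q(b) = 30 + 6*1 = 30 + 6 = 36)
(q(6)*5)*(-35) = (36*5)*(-35) = 180*(-35) = -6300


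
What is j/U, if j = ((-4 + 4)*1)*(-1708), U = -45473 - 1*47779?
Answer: 0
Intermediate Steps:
U = -93252 (U = -45473 - 47779 = -93252)
j = 0 (j = (0*1)*(-1708) = 0*(-1708) = 0)
j/U = 0/(-93252) = 0*(-1/93252) = 0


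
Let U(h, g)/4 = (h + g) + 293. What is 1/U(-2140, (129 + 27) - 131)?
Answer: -1/7288 ≈ -0.00013721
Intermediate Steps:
U(h, g) = 1172 + 4*g + 4*h (U(h, g) = 4*((h + g) + 293) = 4*((g + h) + 293) = 4*(293 + g + h) = 1172 + 4*g + 4*h)
1/U(-2140, (129 + 27) - 131) = 1/(1172 + 4*((129 + 27) - 131) + 4*(-2140)) = 1/(1172 + 4*(156 - 131) - 8560) = 1/(1172 + 4*25 - 8560) = 1/(1172 + 100 - 8560) = 1/(-7288) = -1/7288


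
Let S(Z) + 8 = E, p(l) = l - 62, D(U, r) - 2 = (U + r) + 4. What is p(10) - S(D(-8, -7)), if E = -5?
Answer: -39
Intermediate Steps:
D(U, r) = 6 + U + r (D(U, r) = 2 + ((U + r) + 4) = 2 + (4 + U + r) = 6 + U + r)
p(l) = -62 + l
S(Z) = -13 (S(Z) = -8 - 5 = -13)
p(10) - S(D(-8, -7)) = (-62 + 10) - 1*(-13) = -52 + 13 = -39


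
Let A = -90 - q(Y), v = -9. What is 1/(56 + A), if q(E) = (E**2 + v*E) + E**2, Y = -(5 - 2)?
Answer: -1/79 ≈ -0.012658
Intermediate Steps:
Y = -3 (Y = -1*3 = -3)
q(E) = -9*E + 2*E**2 (q(E) = (E**2 - 9*E) + E**2 = -9*E + 2*E**2)
A = -135 (A = -90 - (-3)*(-9 + 2*(-3)) = -90 - (-3)*(-9 - 6) = -90 - (-3)*(-15) = -90 - 1*45 = -90 - 45 = -135)
1/(56 + A) = 1/(56 - 135) = 1/(-79) = -1/79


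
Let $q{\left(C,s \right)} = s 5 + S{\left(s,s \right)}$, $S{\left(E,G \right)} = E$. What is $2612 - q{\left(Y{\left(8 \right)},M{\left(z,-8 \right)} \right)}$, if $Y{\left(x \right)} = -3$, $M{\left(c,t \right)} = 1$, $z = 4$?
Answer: $2606$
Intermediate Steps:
$q{\left(C,s \right)} = 6 s$ ($q{\left(C,s \right)} = s 5 + s = 5 s + s = 6 s$)
$2612 - q{\left(Y{\left(8 \right)},M{\left(z,-8 \right)} \right)} = 2612 - 6 \cdot 1 = 2612 - 6 = 2606$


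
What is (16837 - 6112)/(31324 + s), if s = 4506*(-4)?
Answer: 429/532 ≈ 0.80639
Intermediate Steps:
s = -18024
(16837 - 6112)/(31324 + s) = (16837 - 6112)/(31324 - 18024) = 10725/13300 = 10725*(1/13300) = 429/532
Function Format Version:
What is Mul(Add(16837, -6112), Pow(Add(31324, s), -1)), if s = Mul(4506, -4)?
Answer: Rational(429, 532) ≈ 0.80639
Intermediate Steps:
s = -18024
Mul(Add(16837, -6112), Pow(Add(31324, s), -1)) = Mul(Add(16837, -6112), Pow(Add(31324, -18024), -1)) = Mul(10725, Pow(13300, -1)) = Mul(10725, Rational(1, 13300)) = Rational(429, 532)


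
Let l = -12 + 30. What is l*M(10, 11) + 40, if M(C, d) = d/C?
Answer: 299/5 ≈ 59.800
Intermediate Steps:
l = 18
l*M(10, 11) + 40 = 18*(11/10) + 40 = 99/5 + 40 = 299/5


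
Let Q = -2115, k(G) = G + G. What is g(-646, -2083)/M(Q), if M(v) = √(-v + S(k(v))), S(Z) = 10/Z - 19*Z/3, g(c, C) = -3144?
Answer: -4716*√574660258/6113407 ≈ -18.493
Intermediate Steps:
k(G) = 2*G
S(Z) = 10/Z - 19*Z/3
M(v) = √(5/v - 41*v/3) (M(v) = √(-v + (10/((2*v)) - 38*v/3)) = √(-v + (10*(1/(2*v)) - 38*v/3)) = √(-v + (5/v - 38*v/3)) = √(5/v - 41*v/3))
g(-646, -2083)/M(Q) = -3144*3/√(-123*(-2115) + 45/(-2115)) = -3144*3/√(260145 + 45*(-1/2115)) = -3144*3/√(260145 - 1/47) = -3144*3*√574660258/12226814 = -4716*√574660258/6113407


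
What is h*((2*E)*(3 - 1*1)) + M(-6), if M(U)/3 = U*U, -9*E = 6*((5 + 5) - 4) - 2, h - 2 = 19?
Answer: -628/3 ≈ -209.33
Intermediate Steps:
h = 21 (h = 2 + 19 = 21)
E = -34/9 (E = -(6*((5 + 5) - 4) - 2)/9 = -(6*(10 - 4) - 2)/9 = -(6*6 - 2)/9 = -(36 - 2)/9 = -⅑*34 = -34/9 ≈ -3.7778)
M(U) = 3*U² (M(U) = 3*(U*U) = 3*U²)
h*((2*E)*(3 - 1*1)) + M(-6) = 21*((2*(-34/9))*(3 - 1*1)) + 3*(-6)² = 21*(-68*(3 - 1)/9) + 3*36 = 21*(-68/9*2) + 108 = 21*(-136/9) + 108 = -952/3 + 108 = -628/3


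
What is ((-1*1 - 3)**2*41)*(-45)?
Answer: -29520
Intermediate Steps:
((-1*1 - 3)**2*41)*(-45) = ((-1 - 3)**2*41)*(-45) = ((-4)**2*41)*(-45) = (16*41)*(-45) = 656*(-45) = -29520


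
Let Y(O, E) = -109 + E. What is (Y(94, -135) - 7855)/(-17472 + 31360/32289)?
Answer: 37358373/80588864 ≈ 0.46357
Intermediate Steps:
(Y(94, -135) - 7855)/(-17472 + 31360/32289) = ((-109 - 135) - 7855)/(-17472 + 31360/32289) = (-244 - 7855)/(-17472 + 31360*(1/32289)) = -8099/(-17472 + 31360/32289) = -8099/(-564122048/32289) = -8099*(-32289/564122048) = 37358373/80588864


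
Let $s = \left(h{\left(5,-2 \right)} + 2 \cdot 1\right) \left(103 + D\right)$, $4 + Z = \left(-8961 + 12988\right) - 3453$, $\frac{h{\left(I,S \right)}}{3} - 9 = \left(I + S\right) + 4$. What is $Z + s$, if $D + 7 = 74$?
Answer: $9070$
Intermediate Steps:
$D = 67$ ($D = -7 + 74 = 67$)
$h{\left(I,S \right)} = 39 + 3 I + 3 S$ ($h{\left(I,S \right)} = 27 + 3 \left(\left(I + S\right) + 4\right) = 27 + 3 \left(4 + I + S\right) = 27 + \left(12 + 3 I + 3 S\right) = 39 + 3 I + 3 S$)
$Z = 570$ ($Z = -4 + \left(\left(-8961 + 12988\right) - 3453\right) = -4 + \left(4027 - 3453\right) = -4 + 574 = 570$)
$s = 8500$ ($s = \left(\left(39 + 3 \cdot 5 + 3 \left(-2\right)\right) + 2 \cdot 1\right) \left(103 + 67\right) = \left(\left(39 + 15 - 6\right) + 2\right) 170 = \left(48 + 2\right) 170 = 50 \cdot 170 = 8500$)
$Z + s = 570 + 8500 = 9070$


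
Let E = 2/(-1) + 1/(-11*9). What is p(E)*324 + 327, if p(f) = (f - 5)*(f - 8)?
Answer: 2790583/121 ≈ 23063.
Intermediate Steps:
E = -199/99 (E = 2*(-1) - 1/11*⅑ = -2 - 1/99 = -199/99 ≈ -2.0101)
p(f) = (-8 + f)*(-5 + f) (p(f) = (-5 + f)*(-8 + f) = (-8 + f)*(-5 + f))
p(E)*324 + 327 = (40 + (-199/99)² - 13*(-199/99))*324 + 327 = (40 + 39601/9801 + 2587/99)*324 + 327 = (687754/9801)*324 + 327 = 2751016/121 + 327 = 2790583/121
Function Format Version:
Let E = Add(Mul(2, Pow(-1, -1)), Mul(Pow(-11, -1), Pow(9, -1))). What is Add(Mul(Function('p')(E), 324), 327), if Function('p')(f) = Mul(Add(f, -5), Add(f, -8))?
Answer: Rational(2790583, 121) ≈ 23063.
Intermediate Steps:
E = Rational(-199, 99) (E = Add(Mul(2, -1), Mul(Rational(-1, 11), Rational(1, 9))) = Add(-2, Rational(-1, 99)) = Rational(-199, 99) ≈ -2.0101)
Function('p')(f) = Mul(Add(-8, f), Add(-5, f)) (Function('p')(f) = Mul(Add(-5, f), Add(-8, f)) = Mul(Add(-8, f), Add(-5, f)))
Add(Mul(Function('p')(E), 324), 327) = Add(Mul(Add(40, Pow(Rational(-199, 99), 2), Mul(-13, Rational(-199, 99))), 324), 327) = Add(Mul(Add(40, Rational(39601, 9801), Rational(2587, 99)), 324), 327) = Add(Mul(Rational(687754, 9801), 324), 327) = Add(Rational(2751016, 121), 327) = Rational(2790583, 121)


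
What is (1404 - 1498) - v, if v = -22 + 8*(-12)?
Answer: 24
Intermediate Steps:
v = -118 (v = -22 - 96 = -118)
(1404 - 1498) - v = (1404 - 1498) - 1*(-118) = -94 + 118 = 24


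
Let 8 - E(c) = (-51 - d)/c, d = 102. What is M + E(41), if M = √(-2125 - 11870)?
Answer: 481/41 + 3*I*√1555 ≈ 11.732 + 118.3*I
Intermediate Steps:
E(c) = 8 + 153/c (E(c) = 8 - (-51 - 1*102)/c = 8 - (-51 - 102)/c = 8 - (-153)/c = 8 + 153/c)
M = 3*I*√1555 (M = √(-13995) = 3*I*√1555 ≈ 118.3*I)
M + E(41) = 3*I*√1555 + (8 + 153/41) = 3*I*√1555 + 481/41 = 481/41 + 3*I*√1555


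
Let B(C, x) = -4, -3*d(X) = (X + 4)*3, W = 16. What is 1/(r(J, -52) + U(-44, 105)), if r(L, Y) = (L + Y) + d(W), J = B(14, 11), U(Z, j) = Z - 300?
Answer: -1/420 ≈ -0.0023810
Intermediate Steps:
U(Z, j) = -300 + Z
d(X) = -4 - X (d(X) = -(X + 4)*3/3 = -(4 + X)*3/3 = -(12 + 3*X)/3 = -4 - X)
J = -4
r(L, Y) = -20 + L + Y (r(L, Y) = (L + Y) + (-4 - 1*16) = (L + Y) + (-4 - 16) = (L + Y) - 20 = -20 + L + Y)
1/(r(J, -52) + U(-44, 105)) = 1/((-20 - 4 - 52) + (-300 - 44)) = 1/(-76 - 344) = 1/(-420) = -1/420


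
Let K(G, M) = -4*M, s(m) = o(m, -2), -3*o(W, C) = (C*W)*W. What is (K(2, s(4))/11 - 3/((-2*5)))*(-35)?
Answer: 8267/66 ≈ 125.26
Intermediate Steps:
o(W, C) = -C*W²/3 (o(W, C) = -C*W*W/3 = -C*W²/3)
s(m) = 2*m²/3 (s(m) = -⅓*(-2)*m² = 2*m²/3)
(K(2, s(4))/11 - 3/((-2*5)))*(-35) = (-8*4²/3/11 - 3/((-2*5)))*(-35) = (-8*16/3*(1/11) - 3/(-10))*(-35) = (-4*32/3*(1/11) - 3*(-⅒))*(-35) = (-128/3*1/11 + 3/10)*(-35) = (-128/33 + 3/10)*(-35) = -1181/330*(-35) = 8267/66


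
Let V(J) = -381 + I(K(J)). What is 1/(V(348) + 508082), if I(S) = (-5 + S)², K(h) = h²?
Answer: 1/14665475502 ≈ 6.8187e-11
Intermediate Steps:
V(J) = -381 + (-5 + J²)²
1/(V(348) + 508082) = 1/((-381 + (-5 + 348²)²) + 508082) = 1/((-381 + (-5 + 121104)²) + 508082) = 1/((-381 + 121099²) + 508082) = 1/((-381 + 14664967801) + 508082) = 1/(14664967420 + 508082) = 1/14665475502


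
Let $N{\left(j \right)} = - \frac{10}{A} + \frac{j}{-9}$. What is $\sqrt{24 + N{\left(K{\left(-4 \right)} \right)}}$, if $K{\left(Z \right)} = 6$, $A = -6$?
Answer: $5$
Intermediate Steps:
$N{\left(j \right)} = \frac{5}{3} - \frac{j}{9}$ ($N{\left(j \right)} = - \frac{10}{-6} + \frac{j}{-9} = \left(-10\right) \left(- \frac{1}{6}\right) + j \left(- \frac{1}{9}\right) = \frac{5}{3} - \frac{j}{9}$)
$\sqrt{24 + N{\left(K{\left(-4 \right)} \right)}} = \sqrt{24 + \left(\frac{5}{3} - \frac{2}{3}\right)} = \sqrt{24 + 1} = \sqrt{25} = 5$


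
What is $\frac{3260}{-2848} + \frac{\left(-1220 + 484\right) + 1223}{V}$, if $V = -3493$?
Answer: $- \frac{3193539}{2487016} \approx -1.2841$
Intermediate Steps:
$\frac{3260}{-2848} + \frac{\left(-1220 + 484\right) + 1223}{V} = \frac{3260}{-2848} + \frac{\left(-1220 + 484\right) + 1223}{-3493} = 3260 \left(- \frac{1}{2848}\right) + \left(-736 + 1223\right) \left(- \frac{1}{3493}\right) = - \frac{815}{712} + 487 \left(- \frac{1}{3493}\right) = - \frac{815}{712} - \frac{487}{3493} = - \frac{3193539}{2487016}$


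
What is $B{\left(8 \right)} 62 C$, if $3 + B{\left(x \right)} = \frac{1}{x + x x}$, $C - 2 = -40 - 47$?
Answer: $\frac{566525}{36} \approx 15737.0$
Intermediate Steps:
$C = -85$ ($C = 2 - 87 = -85$)
$B{\left(x \right)} = -3 + \frac{1}{x + x^{2}}$ ($B{\left(x \right)} = -3 + \frac{1}{x + x x} = -3 + \frac{1}{x + x^{2}}$)
$B{\left(8 \right)} 62 C = \frac{1 - 24 - 3 \cdot 8^{2}}{8 \left(1 + 8\right)} 62 \left(-85\right) = \frac{1 - 24 - 192}{8 \cdot 9} \cdot 62 \left(-85\right) = \frac{1}{8} \cdot \frac{1}{9} \left(1 - 24 - 192\right) 62 \left(-85\right) = \frac{1}{8} \cdot \frac{1}{9} \left(-215\right) 62 \left(-85\right) = \left(- \frac{215}{72}\right) 62 \left(-85\right) = \left(- \frac{6665}{36}\right) \left(-85\right) = \frac{566525}{36}$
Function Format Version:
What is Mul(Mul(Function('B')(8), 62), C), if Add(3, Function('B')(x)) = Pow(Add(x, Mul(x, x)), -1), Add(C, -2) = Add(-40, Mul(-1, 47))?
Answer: Rational(566525, 36) ≈ 15737.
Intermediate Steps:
C = -85 (C = Add(2, Add(-40, Mul(-1, 47))) = Add(2, Add(-40, -47)) = Add(2, -87) = -85)
Function('B')(x) = Add(-3, Pow(Add(x, Pow(x, 2)), -1)) (Function('B')(x) = Add(-3, Pow(Add(x, Mul(x, x)), -1)) = Add(-3, Pow(Add(x, Pow(x, 2)), -1)))
Mul(Mul(Function('B')(8), 62), C) = Mul(Mul(Mul(Pow(8, -1), Pow(Add(1, 8), -1), Add(1, Mul(-3, 8), Mul(-3, Pow(8, 2)))), 62), -85) = Mul(Mul(Mul(Rational(1, 8), Pow(9, -1), Add(1, -24, Mul(-3, 64))), 62), -85) = Mul(Mul(Mul(Rational(1, 8), Rational(1, 9), Add(1, -24, -192)), 62), -85) = Mul(Mul(Mul(Rational(1, 8), Rational(1, 9), -215), 62), -85) = Mul(Mul(Rational(-215, 72), 62), -85) = Mul(Rational(-6665, 36), -85) = Rational(566525, 36)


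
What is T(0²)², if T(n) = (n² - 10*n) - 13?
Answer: 169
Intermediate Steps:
T(n) = -13 + n² - 10*n
T(0²)² = (-13 + (0²)² - 10*0²)² = (-13 + 0² - 10*0)² = (-13 + 0 + 0)² = (-13)² = 169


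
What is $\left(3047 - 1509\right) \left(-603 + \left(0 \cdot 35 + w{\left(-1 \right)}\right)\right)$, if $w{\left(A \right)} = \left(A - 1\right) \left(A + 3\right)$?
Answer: $-933566$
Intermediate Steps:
$w{\left(A \right)} = \left(-1 + A\right) \left(3 + A\right)$
$\left(3047 - 1509\right) \left(-603 + \left(0 \cdot 35 + w{\left(-1 \right)}\right)\right) = \left(3047 - 1509\right) \left(-603 + \left(0 \cdot 35 + \left(-3 + \left(-1\right)^{2} + 2 \left(-1\right)\right)\right)\right) = 1538 \left(-603 + \left(0 - 4\right)\right) = 1538 \left(-603 - 4\right) = 1538 \left(-607\right) = -933566$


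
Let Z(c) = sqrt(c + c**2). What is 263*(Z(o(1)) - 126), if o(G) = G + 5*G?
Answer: -33138 + 263*sqrt(42) ≈ -31434.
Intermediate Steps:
o(G) = 6*G
263*(Z(o(1)) - 126) = 263*(sqrt((6*1)*(1 + 6*1)) - 126) = 263*(sqrt(6*(1 + 6)) - 126) = 263*(sqrt(6*7) - 126) = 263*(sqrt(42) - 126) = 263*(-126 + sqrt(42)) = -33138 + 263*sqrt(42)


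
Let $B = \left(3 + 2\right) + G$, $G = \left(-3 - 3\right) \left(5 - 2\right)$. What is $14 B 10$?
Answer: $-1820$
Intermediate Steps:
$G = -18$ ($G = - 6 \left(5 - 2\right) = \left(-6\right) 3 = -18$)
$B = -13$ ($B = \left(3 + 2\right) - 18 = 5 - 18 = -13$)
$14 B 10 = 14 \left(-13\right) 10 = \left(-182\right) 10 = -1820$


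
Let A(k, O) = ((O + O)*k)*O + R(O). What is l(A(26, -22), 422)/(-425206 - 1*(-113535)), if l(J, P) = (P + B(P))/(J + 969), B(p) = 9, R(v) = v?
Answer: -431/8139288165 ≈ -5.2953e-8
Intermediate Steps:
A(k, O) = O + 2*k*O² (A(k, O) = ((O + O)*k)*O + O = ((2*O)*k)*O + O = (2*O*k)*O + O = 2*k*O² + O = O + 2*k*O²)
l(J, P) = (9 + P)/(969 + J) (l(J, P) = (P + 9)/(J + 969) = (9 + P)/(969 + J))
l(A(26, -22), 422)/(-425206 - 1*(-113535)) = ((9 + 422)/(969 - 22*(1 + 2*(-22)*26)))/(-425206 - 1*(-113535)) = (431/(969 - 22*(1 - 1144)))/(-425206 + 113535) = (431/(969 - 22*(-1143)))/(-311671) = (431/(969 + 25146))*(-1/311671) = (431/26115)*(-1/311671) = -431/8139288165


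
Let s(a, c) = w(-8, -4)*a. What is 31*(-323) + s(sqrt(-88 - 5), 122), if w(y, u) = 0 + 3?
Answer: -10013 + 3*I*sqrt(93) ≈ -10013.0 + 28.931*I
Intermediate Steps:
w(y, u) = 3
s(a, c) = 3*a
31*(-323) + s(sqrt(-88 - 5), 122) = 31*(-323) + 3*sqrt(-88 - 5) = -10013 + 3*sqrt(-93) = -10013 + 3*(I*sqrt(93)) = -10013 + 3*I*sqrt(93)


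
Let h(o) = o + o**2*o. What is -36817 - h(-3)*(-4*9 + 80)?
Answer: -35497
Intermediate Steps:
h(o) = o + o**3
-36817 - h(-3)*(-4*9 + 80) = -36817 - (-3 + (-3)**3)*(-4*9 + 80) = -36817 - (-3 - 27)*(-36 + 80) = -36817 - (-30)*44 = -36817 - 1*(-1320) = -36817 + 1320 = -35497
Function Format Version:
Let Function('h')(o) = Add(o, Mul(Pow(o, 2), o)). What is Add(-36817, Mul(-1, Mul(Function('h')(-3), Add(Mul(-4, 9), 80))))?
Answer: -35497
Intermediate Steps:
Function('h')(o) = Add(o, Pow(o, 3))
Add(-36817, Mul(-1, Mul(Function('h')(-3), Add(Mul(-4, 9), 80)))) = Add(-36817, Mul(-1, Mul(Add(-3, Pow(-3, 3)), Add(Mul(-4, 9), 80)))) = Add(-36817, Mul(-1, Mul(Add(-3, -27), Add(-36, 80)))) = Add(-36817, Mul(-1, Mul(-30, 44))) = Add(-36817, Mul(-1, -1320)) = Add(-36817, 1320) = -35497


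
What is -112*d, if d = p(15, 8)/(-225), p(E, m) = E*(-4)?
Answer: -448/15 ≈ -29.867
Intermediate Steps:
p(E, m) = -4*E
d = 4/15 (d = -4*15/(-225) = -60*(-1/225) = 4/15 ≈ 0.26667)
-112*d = -112*4/15 = -448/15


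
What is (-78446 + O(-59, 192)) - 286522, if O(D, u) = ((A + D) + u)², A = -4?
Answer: -348327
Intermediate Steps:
O(D, u) = (-4 + D + u)² (O(D, u) = ((-4 + D) + u)² = (-4 + D + u)²)
(-78446 + O(-59, 192)) - 286522 = (-78446 + (-4 - 59 + 192)²) - 286522 = (-78446 + 129²) - 286522 = (-78446 + 16641) - 286522 = -61805 - 286522 = -348327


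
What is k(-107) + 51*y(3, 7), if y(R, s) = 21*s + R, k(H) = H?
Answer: 7543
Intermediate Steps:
y(R, s) = R + 21*s
k(-107) + 51*y(3, 7) = -107 + 51*(3 + 21*7) = -107 + 51*(3 + 147) = -107 + 51*150 = -107 + 7650 = 7543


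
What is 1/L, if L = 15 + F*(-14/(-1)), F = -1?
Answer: 1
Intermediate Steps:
L = 1 (L = 15 - (-14)/(-1) = 15 - (-14)*(-1) = 15 - 1*14 = 15 - 14 = 1)
1/L = 1/1 = 1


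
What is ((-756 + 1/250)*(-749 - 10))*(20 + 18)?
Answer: 2725554579/125 ≈ 2.1804e+7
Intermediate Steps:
((-756 + 1/250)*(-749 - 10))*(20 + 18) = ((-756 + 1/250)*(-759))*38 = -188999/250*(-759)*38 = (143450241/250)*38 = 2725554579/125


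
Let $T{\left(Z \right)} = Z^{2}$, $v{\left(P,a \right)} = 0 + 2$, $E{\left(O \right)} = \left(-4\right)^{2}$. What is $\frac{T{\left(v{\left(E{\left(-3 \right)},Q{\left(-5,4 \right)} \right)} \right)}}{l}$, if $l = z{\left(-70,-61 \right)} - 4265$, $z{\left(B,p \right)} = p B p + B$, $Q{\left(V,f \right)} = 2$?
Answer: $- \frac{4}{264805} \approx -1.5105 \cdot 10^{-5}$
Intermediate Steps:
$E{\left(O \right)} = 16$
$v{\left(P,a \right)} = 2$
$z{\left(B,p \right)} = B + B p^{2}$ ($z{\left(B,p \right)} = B p p + B = B p^{2} + B = B + B p^{2}$)
$l = -264805$ ($l = - 70 \left(1 + \left(-61\right)^{2}\right) - 4265 = - 70 \left(1 + 3721\right) - 4265 = \left(-70\right) 3722 - 4265 = -260540 - 4265 = -264805$)
$\frac{T{\left(v{\left(E{\left(-3 \right)},Q{\left(-5,4 \right)} \right)} \right)}}{l} = \frac{2^{2}}{-264805} = 4 \left(- \frac{1}{264805}\right) = - \frac{4}{264805}$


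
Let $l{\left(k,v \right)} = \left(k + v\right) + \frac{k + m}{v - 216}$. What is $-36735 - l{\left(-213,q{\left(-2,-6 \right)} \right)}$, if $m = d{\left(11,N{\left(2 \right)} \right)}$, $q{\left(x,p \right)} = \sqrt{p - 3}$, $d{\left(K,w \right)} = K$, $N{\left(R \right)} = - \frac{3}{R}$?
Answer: $- \frac{189371418}{5185} - \frac{46867 i}{15555} \approx -36523.0 - 3.013 i$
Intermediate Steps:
$q{\left(x,p \right)} = \sqrt{-3 + p}$
$m = 11$
$l{\left(k,v \right)} = k + v + \frac{11 + k}{-216 + v}$ ($l{\left(k,v \right)} = \left(k + v\right) + \frac{k + 11}{v - 216} = \left(k + v\right) + \frac{11 + k}{-216 + v} = k + v + \frac{11 + k}{-216 + v}$)
$-36735 - l{\left(-213,q{\left(-2,-6 \right)} \right)} = -36735 - \frac{11 + \left(\sqrt{-3 - 6}\right)^{2} - 216 \sqrt{-3 - 6} - -45795 - 213 \sqrt{-3 - 6}}{-216 + \sqrt{-3 - 6}} = -36735 - \frac{11 + \left(\sqrt{-9}\right)^{2} - 216 \sqrt{-9} + 45795 - 213 \sqrt{-9}}{-216 + \sqrt{-9}} = -36735 - \frac{11 + \left(3 i\right)^{2} - 216 \cdot 3 i + 45795 - 213 \cdot 3 i}{-216 + 3 i} = -36735 - \frac{-216 - 3 i}{46665} \left(11 - 9 - 648 i + 45795 - 639 i\right) = -36735 - \frac{-216 - 3 i}{46665} \left(45797 - 1287 i\right) = -36735 - \frac{\left(-216 - 3 i\right) \left(45797 - 1287 i\right)}{46665}$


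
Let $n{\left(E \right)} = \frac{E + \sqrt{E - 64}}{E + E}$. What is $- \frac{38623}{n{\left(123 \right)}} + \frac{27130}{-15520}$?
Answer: $- \frac{906896516039}{11694320} + \frac{4750629 \sqrt{59}}{7535} \approx -72707.0$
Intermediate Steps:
$n{\left(E \right)} = \frac{E + \sqrt{-64 + E}}{2 E}$
$- \frac{38623}{n{\left(123 \right)}} + \frac{27130}{-15520} = - \frac{38623}{\frac{1}{2} \cdot \frac{1}{123} \left(123 + \sqrt{-64 + 123}\right)} + \frac{27130}{-15520} = - \frac{38623}{\frac{1}{2} \cdot \frac{1}{123} \left(123 + \sqrt{59}\right)} + 27130 \left(- \frac{1}{15520}\right) = - \frac{38623}{\frac{1}{2} + \frac{\sqrt{59}}{246}} - \frac{2713}{1552} = - \frac{2713}{1552} - \frac{38623}{\frac{1}{2} + \frac{\sqrt{59}}{246}}$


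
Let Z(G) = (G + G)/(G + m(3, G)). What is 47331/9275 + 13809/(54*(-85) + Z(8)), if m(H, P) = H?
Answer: 980121669/468146350 ≈ 2.0936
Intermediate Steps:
Z(G) = 2*G/(3 + G) (Z(G) = (G + G)/(G + 3) = (2*G)/(3 + G) = 2*G/(3 + G))
47331/9275 + 13809/(54*(-85) + Z(8)) = 47331/9275 + 13809/(54*(-85) + 2*8/(3 + 8)) = 47331*(1/9275) + 13809/(-4590 + 2*8/11) = 47331/9275 + 13809/(-4590 + 2*8*(1/11)) = 47331/9275 + 13809/(-4590 + 16/11) = 47331/9275 + 13809/(-50474/11) = 47331/9275 + 13809*(-11/50474) = 47331/9275 - 151899/50474 = 980121669/468146350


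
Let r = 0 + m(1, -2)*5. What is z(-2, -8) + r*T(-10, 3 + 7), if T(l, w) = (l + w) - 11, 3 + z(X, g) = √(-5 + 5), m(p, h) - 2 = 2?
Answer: -223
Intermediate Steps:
m(p, h) = 4 (m(p, h) = 2 + 2 = 4)
z(X, g) = -3 (z(X, g) = -3 + √(-5 + 5) = -3 + √0 = -3 + 0 = -3)
T(l, w) = -11 + l + w
r = 20 (r = 0 + 4*5 = 0 + 20 = 20)
z(-2, -8) + r*T(-10, 3 + 7) = -3 + 20*(-11 - 10 + (3 + 7)) = -3 + 20*(-11 - 10 + 10) = -3 + 20*(-11) = -3 - 220 = -223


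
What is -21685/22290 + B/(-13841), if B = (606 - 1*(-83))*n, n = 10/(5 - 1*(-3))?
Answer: -127735739/123406356 ≈ -1.0351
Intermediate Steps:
n = 5/4 (n = 10/(5 + 3) = 10/8 = 10*(⅛) = 5/4 ≈ 1.2500)
B = 3445/4 (B = (606 - 1*(-83))*(5/4) = (606 + 83)*(5/4) = 689*(5/4) = 3445/4 ≈ 861.25)
-21685/22290 + B/(-13841) = -21685/22290 + (3445/4)/(-13841) = -21685*1/22290 + (3445/4)*(-1/13841) = -4337/4458 - 3445/55364 = -127735739/123406356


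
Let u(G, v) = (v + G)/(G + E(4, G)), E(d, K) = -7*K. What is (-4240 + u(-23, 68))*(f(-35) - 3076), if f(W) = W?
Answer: 606722775/46 ≈ 1.3190e+7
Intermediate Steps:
u(G, v) = -(G + v)/(6*G) (u(G, v) = (v + G)/(G - 7*G) = (G + v)/((-6*G)) = (G + v)*(-1/(6*G)) = -(G + v)/(6*G))
(-4240 + u(-23, 68))*(f(-35) - 3076) = (-4240 + (1/6)*(-1*(-23) - 1*68)/(-23))*(-35 - 3076) = (-4240 + (1/6)*(-1/23)*(23 - 68))*(-3111) = (-4240 + (1/6)*(-1/23)*(-45))*(-3111) = (-4240 + 15/46)*(-3111) = -195025/46*(-3111) = 606722775/46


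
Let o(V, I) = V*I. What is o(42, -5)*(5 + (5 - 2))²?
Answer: -13440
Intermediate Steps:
o(V, I) = I*V
o(42, -5)*(5 + (5 - 2))² = (-5*42)*(5 + (5 - 2))² = -210*(5 + 3)² = -210*8² = -210*64 = -13440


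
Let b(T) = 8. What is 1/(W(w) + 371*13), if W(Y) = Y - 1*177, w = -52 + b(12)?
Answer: 1/4602 ≈ 0.00021730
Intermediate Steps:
w = -44 (w = -52 + 8 = -44)
W(Y) = -177 + Y (W(Y) = Y - 177 = -177 + Y)
1/(W(w) + 371*13) = 1/((-177 - 44) + 371*13) = 1/(-221 + 4823) = 1/4602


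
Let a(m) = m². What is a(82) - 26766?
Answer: -20042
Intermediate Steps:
a(82) - 26766 = 82² - 26766 = 6724 - 26766 = -20042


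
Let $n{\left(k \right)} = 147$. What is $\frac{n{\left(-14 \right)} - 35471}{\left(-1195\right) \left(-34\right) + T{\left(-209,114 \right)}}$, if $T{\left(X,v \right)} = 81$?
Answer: $- \frac{35324}{40711} \approx -0.86768$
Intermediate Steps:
$\frac{n{\left(-14 \right)} - 35471}{\left(-1195\right) \left(-34\right) + T{\left(-209,114 \right)}} = \frac{147 - 35471}{\left(-1195\right) \left(-34\right) + 81} = - \frac{35324}{40630 + 81} = - \frac{35324}{40711}$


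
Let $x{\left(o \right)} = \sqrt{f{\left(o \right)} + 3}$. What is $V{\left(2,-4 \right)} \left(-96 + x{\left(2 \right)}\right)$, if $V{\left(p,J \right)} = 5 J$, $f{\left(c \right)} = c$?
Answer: $1920 - 20 \sqrt{5} \approx 1875.3$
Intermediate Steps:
$x{\left(o \right)} = \sqrt{3 + o}$ ($x{\left(o \right)} = \sqrt{o + 3} = \sqrt{3 + o}$)
$V{\left(2,-4 \right)} \left(-96 + x{\left(2 \right)}\right) = 5 \left(-4\right) \left(-96 + \sqrt{3 + 2}\right) = - 20 \left(-96 + \sqrt{5}\right) = 1920 - 20 \sqrt{5}$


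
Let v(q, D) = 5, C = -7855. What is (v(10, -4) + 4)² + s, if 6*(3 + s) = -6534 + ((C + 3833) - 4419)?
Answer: -14507/6 ≈ -2417.8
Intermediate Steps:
s = -14993/6 (s = -3 + (-6534 + ((-7855 + 3833) - 4419))/6 = -3 + (-6534 + (-4022 - 4419))/6 = -3 + (-6534 - 8441)/6 = -3 + (⅙)*(-14975) = -3 - 14975/6 = -14993/6 ≈ -2498.8)
(v(10, -4) + 4)² + s = (5 + 4)² - 14993/6 = 9² - 14993/6 = 81 - 14993/6 = -14507/6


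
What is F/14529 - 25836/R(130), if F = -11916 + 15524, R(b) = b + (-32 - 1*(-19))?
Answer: -13887004/62959 ≈ -220.57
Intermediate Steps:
R(b) = -13 + b (R(b) = b + (-32 + 19) = b - 13 = -13 + b)
F = 3608
F/14529 - 25836/R(130) = 3608/14529 - 25836/(-13 + 130) = 3608*(1/14529) - 25836/117 = 3608/14529 - 25836*1/117 = 3608/14529 - 8612/39 = -13887004/62959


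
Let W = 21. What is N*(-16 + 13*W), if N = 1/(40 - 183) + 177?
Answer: 6504670/143 ≈ 45487.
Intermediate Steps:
N = 25310/143 (N = 1/(-143) + 177 = -1/143 + 177 = 25310/143 ≈ 176.99)
N*(-16 + 13*W) = 25310*(-16 + 13*21)/143 = 25310*(-16 + 273)/143 = (25310/143)*257 = 6504670/143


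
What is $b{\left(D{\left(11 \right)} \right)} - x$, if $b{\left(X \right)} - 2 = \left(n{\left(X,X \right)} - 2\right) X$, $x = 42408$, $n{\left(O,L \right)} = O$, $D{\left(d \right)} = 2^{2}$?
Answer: $-42398$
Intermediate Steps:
$D{\left(d \right)} = 4$
$b{\left(X \right)} = 2 + X \left(-2 + X\right)$ ($b{\left(X \right)} = 2 + \left(X - 2\right) X = 2 + \left(-2 + X\right) X = 2 + X \left(-2 + X\right)$)
$b{\left(D{\left(11 \right)} \right)} - x = \left(2 + 4^{2} - 8\right) - 42408 = \left(2 + 16 - 8\right) - 42408 = 10 - 42408 = -42398$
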